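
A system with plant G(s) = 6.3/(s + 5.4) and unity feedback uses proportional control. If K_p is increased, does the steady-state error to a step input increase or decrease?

The position error constant K_pos = K_p·G(0) grows with K_p, and e_ss = 1/(1+K_pos) falls.

decrease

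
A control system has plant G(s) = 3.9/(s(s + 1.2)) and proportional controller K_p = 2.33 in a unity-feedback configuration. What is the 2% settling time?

T_s ≈ 6.67 s

From 1 + K_pG(s) = 0: s² + 1.2s + 9.087 = 0 ⇒ ω_n = 3.014, ζ = 0.199.
2% settling time T_s ≈ 4/(ζω_n) = 4/0.6 = 6.67 s.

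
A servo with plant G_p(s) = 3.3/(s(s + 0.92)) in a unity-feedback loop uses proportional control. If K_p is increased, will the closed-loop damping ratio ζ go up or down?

ζ = 0.92/(2√(3.3K_p)); increasing K_p raises the denominator, so ζ falls.

decrease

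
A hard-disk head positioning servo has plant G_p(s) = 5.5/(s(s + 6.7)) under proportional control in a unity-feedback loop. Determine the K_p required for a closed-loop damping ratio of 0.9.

K_p = 2.52

Closed-loop characteristic equation: s² + 6.7s + K_p·5.5 = 0.
So ω_n = √(5.5K_p) and 2ζω_n = 6.7, giving ζ = 6.7/(2√(5.5K_p)).
Setting ζ = 0.9: √(5.5K_p) = 6.7/(2·0.9) = 3.722, so K_p = 13.85/5.5 = 2.52.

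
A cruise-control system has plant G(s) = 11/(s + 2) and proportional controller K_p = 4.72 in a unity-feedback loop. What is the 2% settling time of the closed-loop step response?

Closed-loop transfer function: T(s) = K_p·G(s)/(1 + K_p·G(s)) = 51.92/(s + 2 + 51.92) = 51.92/(s + 53.92).
Time constant τ = 1/53.92 = 0.01855 s, so the 2% settling time is about 4τ = 0.0742 s.

T_s ≈ 0.0742 s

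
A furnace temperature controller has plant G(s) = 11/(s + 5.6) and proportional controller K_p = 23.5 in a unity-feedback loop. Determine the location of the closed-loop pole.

Closed-loop transfer function: T(s) = K_p·G(s)/(1 + K_p·G(s)) = 258.5/(s + 5.6 + 258.5) = 258.5/(s + 264.1).
The closed-loop pole is at s = −264.1.

s = -264.1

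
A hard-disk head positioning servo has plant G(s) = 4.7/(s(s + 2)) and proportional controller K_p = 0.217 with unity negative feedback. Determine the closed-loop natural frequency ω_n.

The closed-loop denominator is s(s+2) + 0.217·4.7 = s² + 2s + 1.02.
So ω_n² = 1.02 ⇒ ω_n = 1.01 rad/s, and ζ = 2/(2ω_n) = 0.99.

ω_n = 1.01 rad/s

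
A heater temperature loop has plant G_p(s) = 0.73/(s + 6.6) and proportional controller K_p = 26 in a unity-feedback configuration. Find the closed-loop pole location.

s = -25.58

Closed-loop transfer function: T(s) = K_p·G_p(s)/(1 + K_p·G_p(s)) = 18.98/(s + 6.6 + 18.98) = 18.98/(s + 25.58).
The closed-loop pole is at s = −25.58.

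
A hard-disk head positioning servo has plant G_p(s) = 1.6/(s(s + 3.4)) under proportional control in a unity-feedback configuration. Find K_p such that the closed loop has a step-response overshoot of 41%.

K_p = 24.2

From %OS = 100·exp(−πζ/√(1−ζ²)) = 41%, ζ = −ln(0.41)/√(π²+ln²(0.41)) = 0.273.
Characteristic equation s² + 3.4s + 1.6K_p = 0 gives ζ = 3.4/(2√(1.6K_p)).
Setting ζ = 0.273: √(1.6K_p) = 3.4/(2·0.273) = 6.227, so K_p = 38.77/1.6 = 24.2.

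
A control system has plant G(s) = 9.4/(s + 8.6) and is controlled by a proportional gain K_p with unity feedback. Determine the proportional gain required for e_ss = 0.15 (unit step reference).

For a type-0 loop with proportional control, e_ss = 1/(1 + K_p·G(0)).
G(0) = 1.093. Require 1/(1 + K_p·1.093) = 0.15, so 1 + 1.093·K_p = 6.667.
K_p = (6.667 − 1)/1.093 = 5.18.

K_p = 5.18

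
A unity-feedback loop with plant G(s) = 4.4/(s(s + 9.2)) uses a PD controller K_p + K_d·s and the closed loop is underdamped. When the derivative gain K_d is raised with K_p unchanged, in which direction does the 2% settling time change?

decrease

Characteristic equation s² + (9.2 + 4.4K_d)s + 4.4K_p = 0: raising K_d increases ζω_n = (9.2+4.4K_d)/2 while the loop stays underdamped, so T_s ≈ 4/(ζω_n) decreases.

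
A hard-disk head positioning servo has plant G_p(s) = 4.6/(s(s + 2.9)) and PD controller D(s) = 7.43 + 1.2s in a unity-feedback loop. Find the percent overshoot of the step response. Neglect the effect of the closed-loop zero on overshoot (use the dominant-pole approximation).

3.84%

Forward path: (7.43 + 1.2s)·4.6/(s(s+2.9)). The closed-loop characteristic equation is s² + (2.9 + 4.6·1.2)s + 4.6·7.43 = 0.
That is s² + 8.42s + 34.18 = 0, so ω_n = 5.846 rad/s and ζ = 8.42/(2·5.846) = 0.7201.
%OS = 100·exp(−πζ/√(1−ζ²)) = 3.84%.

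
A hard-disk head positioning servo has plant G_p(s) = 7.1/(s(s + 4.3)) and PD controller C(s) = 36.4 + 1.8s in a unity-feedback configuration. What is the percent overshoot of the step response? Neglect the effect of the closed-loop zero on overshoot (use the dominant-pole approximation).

Forward path: (36.4 + 1.8s)·7.1/(s(s+4.3)). The closed-loop characteristic equation is s² + (4.3 + 7.1·1.8)s + 7.1·36.4 = 0.
That is s² + 17.08s + 258.4 = 0, so ω_n = 16.08 rad/s and ζ = 17.08/(2·16.08) = 0.5312.
%OS = 100·exp(−πζ/√(1−ζ²)) = 13.9%.

13.9%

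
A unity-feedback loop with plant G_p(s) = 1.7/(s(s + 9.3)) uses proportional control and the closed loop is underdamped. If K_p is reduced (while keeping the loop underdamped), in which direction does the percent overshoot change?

decrease

ζ = 9.3/(2√(1.7K_p)) rises as K_p falls; higher damping means less overshoot.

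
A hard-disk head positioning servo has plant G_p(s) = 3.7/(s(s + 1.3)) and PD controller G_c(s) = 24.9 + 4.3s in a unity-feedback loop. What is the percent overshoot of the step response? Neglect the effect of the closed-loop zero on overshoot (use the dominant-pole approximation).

0.173%

Forward path: (24.9 + 4.3s)·3.7/(s(s+1.3)). The closed-loop characteristic equation is s² + (1.3 + 3.7·4.3)s + 3.7·24.9 = 0.
That is s² + 17.21s + 92.13 = 0, so ω_n = 9.598 rad/s and ζ = 17.21/(2·9.598) = 0.8965.
%OS = 100·exp(−πζ/√(1−ζ²)) = 0.173%.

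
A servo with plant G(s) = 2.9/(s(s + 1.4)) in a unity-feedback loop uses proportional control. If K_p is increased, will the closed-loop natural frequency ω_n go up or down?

increase

ω_n = √(2.9·K_p), which grows with K_p.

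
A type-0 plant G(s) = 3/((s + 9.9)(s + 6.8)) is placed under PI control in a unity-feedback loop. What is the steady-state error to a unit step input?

0

The PI controller's integrator makes the forward path type 1, so e_ss to a step is zero.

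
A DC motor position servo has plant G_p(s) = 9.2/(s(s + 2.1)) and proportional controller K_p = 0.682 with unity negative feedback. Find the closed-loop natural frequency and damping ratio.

ω_n = 2.5 rad/s, ζ = 0.419

The closed-loop denominator is s(s+2.1) + 0.682·9.2 = s² + 2.1s + 6.274.
So ω_n² = 6.274 ⇒ ω_n = 2.505 rad/s, and ζ = 2.1/(2ω_n) = 0.419.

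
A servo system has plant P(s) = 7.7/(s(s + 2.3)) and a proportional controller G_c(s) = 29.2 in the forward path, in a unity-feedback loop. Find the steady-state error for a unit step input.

The open loop G_c(s)P(s) has a pole at the origin (type 1), so the static position error constant is infinite and e_ss = 1/(1+∞) = 0.

0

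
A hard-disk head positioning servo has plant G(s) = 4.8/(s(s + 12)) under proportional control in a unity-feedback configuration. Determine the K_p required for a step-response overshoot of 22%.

K_p = 39.8

From %OS = 100·exp(−πζ/√(1−ζ²)) = 22%, ζ = −ln(0.22)/√(π²+ln²(0.22)) = 0.4342.
Characteristic equation s² + 12s + 4.8K_p = 0 gives ζ = 12/(2√(4.8K_p)).
Setting ζ = 0.4342: √(4.8K_p) = 12/(2·0.4342) = 13.82, so K_p = 191/4.8 = 39.8.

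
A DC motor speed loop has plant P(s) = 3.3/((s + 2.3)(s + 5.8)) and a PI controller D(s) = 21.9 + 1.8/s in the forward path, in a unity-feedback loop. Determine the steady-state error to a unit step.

The open loop D(s)P(s) has a pole at the origin (type 1), so the static position error constant is infinite and e_ss = 1/(1+∞) = 0.

0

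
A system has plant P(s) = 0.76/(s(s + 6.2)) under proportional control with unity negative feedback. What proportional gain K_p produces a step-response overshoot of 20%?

K_p = 60.8

From %OS = 100·exp(−πζ/√(1−ζ²)) = 20%, ζ = −ln(0.2)/√(π²+ln²(0.2)) = 0.4559.
Characteristic equation s² + 6.2s + 0.76K_p = 0 gives ζ = 6.2/(2√(0.76K_p)).
Setting ζ = 0.4559: √(0.76K_p) = 6.2/(2·0.4559) = 6.799, so K_p = 46.23/0.76 = 60.8.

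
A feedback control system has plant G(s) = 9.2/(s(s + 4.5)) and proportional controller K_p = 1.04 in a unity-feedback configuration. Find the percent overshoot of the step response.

3.58%

From 1 + K_pG(s) = 0: s² + 4.5s + 9.568 = 0 ⇒ ω_n = 3.093, ζ = 0.7274.
%OS = 100·exp(−πζ/√(1−ζ²)) = 100·exp(−π·0.7274/√0.4709) = 3.58%.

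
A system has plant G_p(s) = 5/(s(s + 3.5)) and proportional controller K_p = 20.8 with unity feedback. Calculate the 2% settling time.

T_s ≈ 2.29 s

From 1 + K_pG_p(s) = 0: s² + 3.5s + 104 = 0 ⇒ ω_n = 10.2, ζ = 0.1716.
2% settling time T_s ≈ 4/(ζω_n) = 4/1.75 = 2.29 s.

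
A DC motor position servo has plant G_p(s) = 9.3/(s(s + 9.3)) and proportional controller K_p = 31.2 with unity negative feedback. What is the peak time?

T_p = 0.192 s

Closed-loop characteristic equation: s² + 9.3s + 290.2 = 0, so ω_n = 17.03 rad/s and ζ = 9.3/(2·17.03) = 0.273.
Damped frequency ω_d = ω_n√(1−ζ²) = 16.39 rad/s, so peak time T_p = π/ω_d = 0.192 s.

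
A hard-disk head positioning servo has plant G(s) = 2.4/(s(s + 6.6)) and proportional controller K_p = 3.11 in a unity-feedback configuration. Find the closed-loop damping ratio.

ζ = 1.21

With unity feedback the closed-loop characteristic equation is s² + 6.6s + 3.11·2.4 = s² + 6.6s + 7.464 = 0.
So ω_n² = 7.464 ⇒ ω_n = 2.732 rad/s, and ζ = 6.6/(2ω_n) = 1.21.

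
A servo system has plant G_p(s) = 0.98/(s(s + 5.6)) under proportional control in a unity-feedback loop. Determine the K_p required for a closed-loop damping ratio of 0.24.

K_p = 139

Closed-loop characteristic equation: s² + 5.6s + K_p·0.98 = 0.
So ω_n = √(0.98K_p) and 2ζω_n = 5.6, giving ζ = 5.6/(2√(0.98K_p)).
Setting ζ = 0.24: √(0.98K_p) = 5.6/(2·0.24) = 11.67, so K_p = 136.1/0.98 = 139.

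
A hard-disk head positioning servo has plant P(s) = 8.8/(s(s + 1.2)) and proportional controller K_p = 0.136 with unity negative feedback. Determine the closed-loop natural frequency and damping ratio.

ω_n = 1.09 rad/s, ζ = 0.548

1 + K_p·P(s) = 0 gives s² + 1.2s + 1.197 = 0.
Matching s² + 2ζω_n s + ω_n²: ω_n = √1.197 = 1.094 rad/s and 2ζω_n = 1.2, so ζ = 1.2/(2·1.094) = 0.548.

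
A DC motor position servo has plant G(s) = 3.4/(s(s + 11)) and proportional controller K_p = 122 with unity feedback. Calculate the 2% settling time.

T_s ≈ 0.727 s

The closed-loop denominator s² + 11s + 414.8 gives ω_n = √414.8 = 20.37 and ζ = 11/(2ω_n) = 0.27.
2% settling time T_s ≈ 4/(ζω_n) = 4/5.5 = 0.727 s.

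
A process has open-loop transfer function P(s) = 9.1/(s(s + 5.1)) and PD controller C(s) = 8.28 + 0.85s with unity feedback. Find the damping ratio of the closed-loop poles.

ζ = 0.739

Forward path: (8.28 + 0.85s)·9.1/(s(s+5.1)). The closed-loop characteristic equation is s² + (5.1 + 9.1·0.85)s + 9.1·8.28 = 0.
That is s² + 12.83s + 75.35 = 0, so ω_n = 8.68 rad/s and ζ = 12.83/(2·8.68) = 0.7393.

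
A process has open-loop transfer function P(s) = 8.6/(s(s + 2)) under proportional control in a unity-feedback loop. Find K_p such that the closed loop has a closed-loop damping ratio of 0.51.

K_p = 0.447

Closed-loop characteristic equation: s² + 2s + K_p·8.6 = 0.
So ω_n = √(8.6K_p) and 2ζω_n = 2, giving ζ = 2/(2√(8.6K_p)).
Setting ζ = 0.51: √(8.6K_p) = 2/(2·0.51) = 1.961, so K_p = 3.845/8.6 = 0.447.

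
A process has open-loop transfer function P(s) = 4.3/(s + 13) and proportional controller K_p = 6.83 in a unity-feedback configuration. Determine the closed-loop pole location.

s = -42.37

Closed-loop transfer function: T(s) = K_p·P(s)/(1 + K_p·P(s)) = 29.37/(s + 13 + 29.37) = 29.37/(s + 42.37).
The closed-loop pole is at s = −42.37.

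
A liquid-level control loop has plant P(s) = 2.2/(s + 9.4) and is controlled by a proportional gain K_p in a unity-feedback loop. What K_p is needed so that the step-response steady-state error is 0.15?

The loop is type 0, so e_ss(step) = 1/(1 + K_pos) with K_pos = K_p·P(0).
P(0) = 0.234. Require 1/(1 + K_p·0.234) = 0.15, so 1 + 0.234·K_p = 6.667.
K_p = (6.667 − 1)/0.234 = 24.2.

K_p = 24.2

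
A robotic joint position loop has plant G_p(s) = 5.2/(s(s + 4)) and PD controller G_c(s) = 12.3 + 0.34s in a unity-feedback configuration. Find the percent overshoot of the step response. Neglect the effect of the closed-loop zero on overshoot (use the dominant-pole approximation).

Forward path: (12.3 + 0.34s)·5.2/(s(s+4)). The closed-loop characteristic equation is s² + (4 + 5.2·0.34)s + 5.2·12.3 = 0.
That is s² + 5.768s + 63.96 = 0, so ω_n = 7.997 rad/s and ζ = 5.768/(2·7.997) = 0.3606.
%OS = 100·exp(−πζ/√(1−ζ²)) = 29.7%.

29.7%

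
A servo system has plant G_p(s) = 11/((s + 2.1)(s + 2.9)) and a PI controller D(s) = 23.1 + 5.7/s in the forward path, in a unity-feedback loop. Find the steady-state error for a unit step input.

0

The open loop D(s)G_p(s) has a pole at the origin (type 1), so the static position error constant is infinite and e_ss = 1/(1+∞) = 0.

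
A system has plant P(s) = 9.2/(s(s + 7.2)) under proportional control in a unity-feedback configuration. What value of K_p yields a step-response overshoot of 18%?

From %OS = 100·exp(−πζ/√(1−ζ²)) = 18%, ζ = −ln(0.18)/√(π²+ln²(0.18)) = 0.4791.
Characteristic equation s² + 7.2s + 9.2K_p = 0 gives ζ = 7.2/(2√(9.2K_p)).
Setting ζ = 0.4791: √(9.2K_p) = 7.2/(2·0.4791) = 7.514, so K_p = 56.46/9.2 = 6.14.

K_p = 6.14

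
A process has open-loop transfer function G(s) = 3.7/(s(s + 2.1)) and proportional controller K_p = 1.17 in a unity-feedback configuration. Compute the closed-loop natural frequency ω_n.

ω_n = 2.08 rad/s

The closed-loop denominator is s(s+2.1) + 1.17·3.7 = s² + 2.1s + 4.329.
Matching s² + 2ζω_n s + ω_n²: ω_n = √4.329 = 2.081 rad/s and 2ζω_n = 2.1, so ζ = 2.1/(2·2.081) = 0.505.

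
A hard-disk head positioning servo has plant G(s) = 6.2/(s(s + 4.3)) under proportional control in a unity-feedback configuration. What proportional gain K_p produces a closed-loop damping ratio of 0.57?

K_p = 2.29

Closed-loop characteristic equation: s² + 4.3s + K_p·6.2 = 0.
So ω_n = √(6.2K_p) and 2ζω_n = 4.3, giving ζ = 4.3/(2√(6.2K_p)).
Setting ζ = 0.57: √(6.2K_p) = 4.3/(2·0.57) = 3.772, so K_p = 14.23/6.2 = 2.29.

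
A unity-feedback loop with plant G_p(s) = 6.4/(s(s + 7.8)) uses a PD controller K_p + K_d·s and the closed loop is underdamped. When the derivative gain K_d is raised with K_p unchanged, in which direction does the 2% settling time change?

decrease

Characteristic equation s² + (7.8 + 6.4K_d)s + 6.4K_p = 0: raising K_d increases ζω_n = (7.8+6.4K_d)/2 while the loop stays underdamped, so T_s ≈ 4/(ζω_n) decreases.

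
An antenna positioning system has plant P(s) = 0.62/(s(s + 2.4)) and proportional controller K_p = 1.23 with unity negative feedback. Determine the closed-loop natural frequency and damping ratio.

ω_n = 0.873 rad/s, ζ = 1.37

With unity feedback the closed-loop characteristic equation is s² + 2.4s + 1.23·0.62 = s² + 2.4s + 0.7626 = 0.
Matching s² + 2ζω_n s + ω_n²: ω_n = √0.7626 = 0.8733 rad/s and 2ζω_n = 2.4, so ζ = 2.4/(2·0.8733) = 1.37.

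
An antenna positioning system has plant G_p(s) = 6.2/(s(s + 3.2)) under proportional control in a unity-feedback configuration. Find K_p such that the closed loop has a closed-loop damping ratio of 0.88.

Closed-loop characteristic equation: s² + 3.2s + K_p·6.2 = 0.
So ω_n = √(6.2K_p) and 2ζω_n = 3.2, giving ζ = 3.2/(2√(6.2K_p)).
Setting ζ = 0.88: √(6.2K_p) = 3.2/(2·0.88) = 1.818, so K_p = 3.306/6.2 = 0.533.

K_p = 0.533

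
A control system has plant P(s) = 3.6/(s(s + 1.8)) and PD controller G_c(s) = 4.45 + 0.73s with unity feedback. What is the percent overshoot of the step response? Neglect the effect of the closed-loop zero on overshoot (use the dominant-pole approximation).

12.4%

Forward path: (4.45 + 0.73s)·3.6/(s(s+1.8)). The closed-loop characteristic equation is s² + (1.8 + 3.6·0.73)s + 3.6·4.45 = 0.
That is s² + 4.428s + 16.02 = 0, so ω_n = 4.002 rad/s and ζ = 4.428/(2·4.002) = 0.5532.
%OS = 100·exp(−πζ/√(1−ζ²)) = 12.4%.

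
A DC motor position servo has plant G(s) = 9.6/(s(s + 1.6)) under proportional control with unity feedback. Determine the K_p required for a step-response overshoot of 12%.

K_p = 0.213

From %OS = 100·exp(−πζ/√(1−ζ²)) = 12%, ζ = −ln(0.12)/√(π²+ln²(0.12)) = 0.5594.
Characteristic equation s² + 1.6s + 9.6K_p = 0 gives ζ = 1.6/(2√(9.6K_p)).
Setting ζ = 0.5594: √(9.6K_p) = 1.6/(2·0.5594) = 1.43, so K_p = 2.045/9.6 = 0.213.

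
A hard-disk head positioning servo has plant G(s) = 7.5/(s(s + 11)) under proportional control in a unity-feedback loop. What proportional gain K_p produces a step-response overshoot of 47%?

K_p = 73.9

From %OS = 100·exp(−πζ/√(1−ζ²)) = 47%, ζ = −ln(0.47)/√(π²+ln²(0.47)) = 0.2337.
Characteristic equation s² + 11s + 7.5K_p = 0 gives ζ = 11/(2√(7.5K_p)).
Setting ζ = 0.2337: √(7.5K_p) = 11/(2·0.2337) = 23.54, so K_p = 554/7.5 = 73.9.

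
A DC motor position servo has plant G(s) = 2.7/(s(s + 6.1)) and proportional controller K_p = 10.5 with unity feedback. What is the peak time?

Closed-loop characteristic equation: s² + 6.1s + 28.35 = 0, so ω_n = 5.324 rad/s and ζ = 6.1/(2·5.324) = 0.5728.
Damped frequency ω_d = ω_n√(1−ζ²) = 4.364 rad/s, so peak time T_p = π/ω_d = 0.72 s.

T_p = 0.72 s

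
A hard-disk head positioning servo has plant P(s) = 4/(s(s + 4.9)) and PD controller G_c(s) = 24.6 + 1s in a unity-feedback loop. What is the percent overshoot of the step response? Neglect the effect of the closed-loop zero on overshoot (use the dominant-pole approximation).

Forward path: (24.6 + 1s)·4/(s(s+4.9)). The closed-loop characteristic equation is s² + (4.9 + 4·1)s + 4·24.6 = 0.
That is s² + 8.9s + 98.4 = 0, so ω_n = 9.92 rad/s and ζ = 8.9/(2·9.92) = 0.4486.
%OS = 100·exp(−πζ/√(1−ζ²)) = 20.7%.

20.7%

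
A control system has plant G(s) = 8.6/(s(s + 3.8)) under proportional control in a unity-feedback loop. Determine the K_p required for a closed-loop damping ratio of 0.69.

Closed-loop characteristic equation: s² + 3.8s + K_p·8.6 = 0.
So ω_n = √(8.6K_p) and 2ζω_n = 3.8, giving ζ = 3.8/(2√(8.6K_p)).
Setting ζ = 0.69: √(8.6K_p) = 3.8/(2·0.69) = 2.754, so K_p = 7.582/8.6 = 0.882.

K_p = 0.882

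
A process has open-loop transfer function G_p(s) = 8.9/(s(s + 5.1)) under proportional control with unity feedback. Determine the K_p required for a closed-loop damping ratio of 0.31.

Closed-loop characteristic equation: s² + 5.1s + K_p·8.9 = 0.
So ω_n = √(8.9K_p) and 2ζω_n = 5.1, giving ζ = 5.1/(2√(8.9K_p)).
Setting ζ = 0.31: √(8.9K_p) = 5.1/(2·0.31) = 8.226, so K_p = 67.66/8.9 = 7.6.

K_p = 7.6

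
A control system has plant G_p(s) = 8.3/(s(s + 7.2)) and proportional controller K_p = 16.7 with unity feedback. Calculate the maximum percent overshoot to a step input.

36.5%

The closed-loop denominator s² + 7.2s + 138.6 gives ω_n = √138.6 = 11.77 and ζ = 7.2/(2ω_n) = 0.3058.
%OS = 100·exp(−πζ/√(1−ζ²)) = 100·exp(−π·0.3058/√0.9065) = 36.5%.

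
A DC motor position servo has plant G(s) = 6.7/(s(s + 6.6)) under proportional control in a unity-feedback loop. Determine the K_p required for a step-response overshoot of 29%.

From %OS = 100·exp(−πζ/√(1−ζ²)) = 29%, ζ = −ln(0.29)/√(π²+ln²(0.29)) = 0.3666.
Characteristic equation s² + 6.6s + 6.7K_p = 0 gives ζ = 6.6/(2√(6.7K_p)).
Setting ζ = 0.3666: √(6.7K_p) = 6.6/(2·0.3666) = 9.002, so K_p = 81.03/6.7 = 12.1.

K_p = 12.1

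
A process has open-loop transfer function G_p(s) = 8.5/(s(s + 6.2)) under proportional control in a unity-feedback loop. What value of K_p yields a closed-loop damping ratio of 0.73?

K_p = 2.12

Closed-loop characteristic equation: s² + 6.2s + K_p·8.5 = 0.
So ω_n = √(8.5K_p) and 2ζω_n = 6.2, giving ζ = 6.2/(2√(8.5K_p)).
Setting ζ = 0.73: √(8.5K_p) = 6.2/(2·0.73) = 4.247, so K_p = 18.03/8.5 = 2.12.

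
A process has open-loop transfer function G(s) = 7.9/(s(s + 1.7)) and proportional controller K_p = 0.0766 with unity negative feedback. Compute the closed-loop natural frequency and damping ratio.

ω_n = 0.778 rad/s, ζ = 1.09

1 + K_p·G(s) = 0 gives s² + 1.7s + 0.6051 = 0.
So ω_n² = 0.6051 ⇒ ω_n = 0.7779 rad/s, and ζ = 1.7/(2ω_n) = 1.09.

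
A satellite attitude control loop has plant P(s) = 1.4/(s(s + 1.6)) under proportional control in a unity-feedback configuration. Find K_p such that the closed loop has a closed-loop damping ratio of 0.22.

Closed-loop characteristic equation: s² + 1.6s + K_p·1.4 = 0.
So ω_n = √(1.4K_p) and 2ζω_n = 1.6, giving ζ = 1.6/(2√(1.4K_p)).
Setting ζ = 0.22: √(1.4K_p) = 1.6/(2·0.22) = 3.636, so K_p = 13.22/1.4 = 9.45.

K_p = 9.45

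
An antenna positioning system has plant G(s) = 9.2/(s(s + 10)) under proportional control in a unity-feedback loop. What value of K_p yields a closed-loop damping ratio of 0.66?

Closed-loop characteristic equation: s² + 10s + K_p·9.2 = 0.
So ω_n = √(9.2K_p) and 2ζω_n = 10, giving ζ = 10/(2√(9.2K_p)).
Setting ζ = 0.66: √(9.2K_p) = 10/(2·0.66) = 7.576, so K_p = 57.39/9.2 = 6.24.

K_p = 6.24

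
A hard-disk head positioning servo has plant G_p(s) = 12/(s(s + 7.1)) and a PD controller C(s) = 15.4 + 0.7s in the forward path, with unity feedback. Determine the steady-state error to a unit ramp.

The loop has one pole at the origin (type 1). Velocity error constant K_v = lim_{s→0} s·C(s)G_p(s) = 15.4·12/7.1 = 26.03.
Steady-state error to a unit ramp: e_ss = 1/K_v = 0.0384.

0.0384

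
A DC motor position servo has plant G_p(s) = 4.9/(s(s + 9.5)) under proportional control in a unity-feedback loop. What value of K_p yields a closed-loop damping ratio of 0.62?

K_p = 12

Closed-loop characteristic equation: s² + 9.5s + K_p·4.9 = 0.
So ω_n = √(4.9K_p) and 2ζω_n = 9.5, giving ζ = 9.5/(2√(4.9K_p)).
Setting ζ = 0.62: √(4.9K_p) = 9.5/(2·0.62) = 7.661, so K_p = 58.7/4.9 = 12.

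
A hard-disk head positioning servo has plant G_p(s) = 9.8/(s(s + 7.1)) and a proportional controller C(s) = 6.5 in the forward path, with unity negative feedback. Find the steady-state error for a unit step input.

The open loop C(s)G_p(s) has a pole at the origin (type 1), so the static position error constant is infinite and e_ss = 1/(1+∞) = 0.

0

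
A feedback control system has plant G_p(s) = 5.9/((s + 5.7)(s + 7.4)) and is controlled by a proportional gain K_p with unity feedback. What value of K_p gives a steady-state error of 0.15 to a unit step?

K_p = 40.5

The loop is type 0, so e_ss(step) = 1/(1 + K_pos) with K_pos = K_p·G_p(0).
G_p(0) = 0.1399. Require 1/(1 + K_p·0.1399) = 0.15, so 1 + 0.1399·K_p = 6.667.
K_p = (6.667 − 1)/0.1399 = 40.5.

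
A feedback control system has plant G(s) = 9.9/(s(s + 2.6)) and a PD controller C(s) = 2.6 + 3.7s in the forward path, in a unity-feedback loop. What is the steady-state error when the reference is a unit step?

The open loop C(s)G(s) has a pole at the origin (type 1), so the static position error constant is infinite and e_ss = 1/(1+∞) = 0.

0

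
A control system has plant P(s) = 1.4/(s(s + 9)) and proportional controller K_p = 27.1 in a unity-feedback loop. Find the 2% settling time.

T_s ≈ 0.889 s

From 1 + K_pP(s) = 0: s² + 9s + 37.94 = 0 ⇒ ω_n = 6.16, ζ = 0.7306.
2% settling time T_s ≈ 4/(ζω_n) = 4/4.5 = 0.889 s.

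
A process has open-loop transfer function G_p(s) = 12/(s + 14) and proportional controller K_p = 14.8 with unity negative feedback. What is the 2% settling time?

Closed-loop transfer function: T(s) = K_p·G_p(s)/(1 + K_p·G_p(s)) = 177.6/(s + 14 + 177.6) = 177.6/(s + 191.6).
Time constant τ = 1/191.6 = 0.005219 s, so the 2% settling time is about 4τ = 0.0209 s.

T_s ≈ 0.0209 s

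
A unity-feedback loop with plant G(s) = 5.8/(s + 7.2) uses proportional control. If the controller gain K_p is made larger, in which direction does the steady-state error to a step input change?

decrease

e_ss = 1/(1 + K_p·G(0)); a larger K_p raises the denominator, so e_ss decreases.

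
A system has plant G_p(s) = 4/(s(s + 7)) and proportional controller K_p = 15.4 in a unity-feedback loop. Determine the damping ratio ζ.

The closed-loop denominator is s(s+7) + 15.4·4 = s² + 7s + 61.6.
Matching s² + 2ζω_n s + ω_n²: ω_n = √61.6 = 7.849 rad/s and 2ζω_n = 7, so ζ = 7/(2·7.849) = 0.446.

ζ = 0.446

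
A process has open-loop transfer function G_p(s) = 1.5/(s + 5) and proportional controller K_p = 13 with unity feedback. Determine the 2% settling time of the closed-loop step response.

Closed-loop transfer function: T(s) = K_p·G_p(s)/(1 + K_p·G_p(s)) = 19.5/(s + 5 + 19.5) = 19.5/(s + 24.5).
Time constant τ = 1/24.5 = 0.04082 s, so the 2% settling time is about 4τ = 0.163 s.

T_s ≈ 0.163 s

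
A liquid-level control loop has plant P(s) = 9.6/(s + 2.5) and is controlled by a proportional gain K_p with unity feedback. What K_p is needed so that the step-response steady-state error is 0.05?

K_p = 4.95

The loop is type 0, so e_ss(step) = 1/(1 + K_pos) with K_pos = K_p·P(0).
P(0) = 3.84. Require 1/(1 + K_p·3.84) = 0.05, so 1 + 3.84·K_p = 20.
K_p = (20 − 1)/3.84 = 4.95.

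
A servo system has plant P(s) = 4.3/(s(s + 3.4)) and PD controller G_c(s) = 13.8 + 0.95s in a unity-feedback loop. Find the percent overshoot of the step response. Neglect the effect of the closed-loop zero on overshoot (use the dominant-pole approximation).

Forward path: (13.8 + 0.95s)·4.3/(s(s+3.4)). The closed-loop characteristic equation is s² + (3.4 + 4.3·0.95)s + 4.3·13.8 = 0.
That is s² + 7.485s + 59.34 = 0, so ω_n = 7.703 rad/s and ζ = 7.485/(2·7.703) = 0.4858.
%OS = 100·exp(−πζ/√(1−ζ²)) = 17.4%.

17.4%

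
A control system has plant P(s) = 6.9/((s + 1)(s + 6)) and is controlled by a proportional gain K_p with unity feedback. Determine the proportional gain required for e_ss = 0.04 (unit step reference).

Steady-state error for a unit step on this type-0 loop is 1/(1 + K_p·P(0)).
P(0) = 1.15. Require 1/(1 + K_p·1.15) = 0.04, so 1 + 1.15·K_p = 25.
K_p = (25 − 1)/1.15 = 20.9.

K_p = 20.9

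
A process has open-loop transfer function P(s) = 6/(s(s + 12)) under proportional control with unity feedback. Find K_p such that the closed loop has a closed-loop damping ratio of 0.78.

Closed-loop characteristic equation: s² + 12s + K_p·6 = 0.
So ω_n = √(6K_p) and 2ζω_n = 12, giving ζ = 12/(2√(6K_p)).
Setting ζ = 0.78: √(6K_p) = 12/(2·0.78) = 7.692, so K_p = 59.17/6 = 9.86.

K_p = 9.86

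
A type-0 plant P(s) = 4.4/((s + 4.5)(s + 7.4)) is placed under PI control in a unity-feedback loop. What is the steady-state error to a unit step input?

0

The PI controller's integrator makes the forward path type 1, so e_ss to a step is zero.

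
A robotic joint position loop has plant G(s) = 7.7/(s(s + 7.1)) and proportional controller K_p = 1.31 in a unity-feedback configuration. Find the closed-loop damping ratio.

ζ = 1.12

1 + K_p·G(s) = 0 gives s² + 7.1s + 10.09 = 0.
Matching s² + 2ζω_n s + ω_n²: ω_n = √10.09 = 3.176 rad/s and 2ζω_n = 7.1, so ζ = 7.1/(2·3.176) = 1.12.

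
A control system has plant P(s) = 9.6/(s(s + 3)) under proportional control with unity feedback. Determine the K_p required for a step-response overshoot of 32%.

K_p = 2.02

From %OS = 100·exp(−πζ/√(1−ζ²)) = 32%, ζ = −ln(0.32)/√(π²+ln²(0.32)) = 0.341.
Characteristic equation s² + 3s + 9.6K_p = 0 gives ζ = 3/(2√(9.6K_p)).
Setting ζ = 0.341: √(9.6K_p) = 3/(2·0.341) = 4.399, so K_p = 19.35/9.6 = 2.02.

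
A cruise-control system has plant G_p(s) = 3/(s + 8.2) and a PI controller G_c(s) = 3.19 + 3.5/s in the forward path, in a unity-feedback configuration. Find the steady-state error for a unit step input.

The open loop G_c(s)G_p(s) has a pole at the origin (type 1), so the static position error constant is infinite and e_ss = 1/(1+∞) = 0.

0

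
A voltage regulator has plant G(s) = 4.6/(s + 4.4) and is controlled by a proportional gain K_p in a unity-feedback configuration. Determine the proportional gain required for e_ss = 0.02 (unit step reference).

For a type-0 loop with proportional control, e_ss = 1/(1 + K_p·G(0)).
G(0) = 1.045. Require 1/(1 + K_p·1.045) = 0.02, so 1 + 1.045·K_p = 50.
K_p = (50 − 1)/1.045 = 46.9.

K_p = 46.9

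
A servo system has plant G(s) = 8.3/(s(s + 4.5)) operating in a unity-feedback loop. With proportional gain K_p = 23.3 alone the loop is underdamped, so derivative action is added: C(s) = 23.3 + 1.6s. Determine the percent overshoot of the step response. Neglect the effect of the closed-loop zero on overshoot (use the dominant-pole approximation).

Forward path: (23.3 + 1.6s)·8.3/(s(s+4.5)). The closed-loop characteristic equation is s² + (4.5 + 8.3·1.6)s + 8.3·23.3 = 0.
That is s² + 17.78s + 193.4 = 0, so ω_n = 13.91 rad/s and ζ = 17.78/(2·13.91) = 0.6393.
%OS = 100·exp(−πζ/√(1−ζ²)) = 7.34%.

7.34%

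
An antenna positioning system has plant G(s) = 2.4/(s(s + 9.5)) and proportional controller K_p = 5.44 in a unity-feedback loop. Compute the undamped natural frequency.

ω_n = 3.61 rad/s

With unity feedback the closed-loop characteristic equation is s² + 9.5s + 5.44·2.4 = s² + 9.5s + 13.06 = 0.
Matching s² + 2ζω_n s + ω_n²: ω_n = √13.06 = 3.613 rad/s and 2ζω_n = 9.5, so ζ = 9.5/(2·3.613) = 1.31.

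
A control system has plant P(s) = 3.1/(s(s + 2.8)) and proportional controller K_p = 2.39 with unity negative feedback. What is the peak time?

T_p = 1.35 s

The closed-loop denominator s² + 2.8s + 7.409 gives ω_n = √7.409 = 2.722 and ζ = 2.8/(2ω_n) = 0.5143.
Damped frequency ω_d = ω_n√(1−ζ²) = 2.334 rad/s, so peak time T_p = π/ω_d = 1.35 s.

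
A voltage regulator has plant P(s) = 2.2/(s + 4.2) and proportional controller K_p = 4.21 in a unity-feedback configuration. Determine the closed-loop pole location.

Closed-loop transfer function: T(s) = K_p·P(s)/(1 + K_p·P(s)) = 9.262/(s + 4.2 + 9.262) = 9.262/(s + 13.46).
The closed-loop pole is at s = −13.46.

s = -13.46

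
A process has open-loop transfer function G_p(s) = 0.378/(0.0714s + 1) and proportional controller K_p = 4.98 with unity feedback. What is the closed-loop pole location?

s = -40.37

Closed loop: T(s) = K_p·G_p/(1+K_p·G_p) = 1.882/(0.0714s + 1 + 1.882), with pole at s = −(1 + 1.882)/0.0714 = −40.37.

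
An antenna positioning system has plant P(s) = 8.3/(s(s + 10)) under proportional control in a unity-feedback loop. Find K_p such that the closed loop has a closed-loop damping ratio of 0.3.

Closed-loop characteristic equation: s² + 10s + K_p·8.3 = 0.
So ω_n = √(8.3K_p) and 2ζω_n = 10, giving ζ = 10/(2√(8.3K_p)).
Setting ζ = 0.3: √(8.3K_p) = 10/(2·0.3) = 16.67, so K_p = 277.8/8.3 = 33.5.

K_p = 33.5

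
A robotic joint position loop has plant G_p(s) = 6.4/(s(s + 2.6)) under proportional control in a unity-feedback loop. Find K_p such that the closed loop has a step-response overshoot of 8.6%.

From %OS = 100·exp(−πζ/√(1−ζ²)) = 8.6%, ζ = −ln(0.086)/√(π²+ln²(0.086)) = 0.6155.
Characteristic equation s² + 2.6s + 6.4K_p = 0 gives ζ = 2.6/(2√(6.4K_p)).
Setting ζ = 0.6155: √(6.4K_p) = 2.6/(2·0.6155) = 2.112, so K_p = 4.461/6.4 = 0.697.

K_p = 0.697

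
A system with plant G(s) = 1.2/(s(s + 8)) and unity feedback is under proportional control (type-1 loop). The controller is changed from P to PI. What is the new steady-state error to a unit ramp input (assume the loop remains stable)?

0

The integrator raises the loop to type 2, so K_v → ∞ and e_ss to a ramp is zero.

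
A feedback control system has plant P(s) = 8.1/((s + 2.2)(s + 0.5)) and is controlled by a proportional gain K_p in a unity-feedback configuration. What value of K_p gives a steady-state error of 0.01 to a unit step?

K_p = 13.4

Steady-state error for a unit step on this type-0 loop is 1/(1 + K_p·P(0)).
P(0) = 7.364. Require 1/(1 + K_p·7.364) = 0.01, so 1 + 7.364·K_p = 100.
K_p = (100 − 1)/7.364 = 13.4.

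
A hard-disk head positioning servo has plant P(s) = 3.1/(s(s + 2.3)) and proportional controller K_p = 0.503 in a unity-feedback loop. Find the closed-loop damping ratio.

With unity feedback the closed-loop characteristic equation is s² + 2.3s + 0.503·3.1 = s² + 2.3s + 1.559 = 0.
So ω_n² = 1.559 ⇒ ω_n = 1.249 rad/s, and ζ = 2.3/(2ω_n) = 0.921.

ζ = 0.921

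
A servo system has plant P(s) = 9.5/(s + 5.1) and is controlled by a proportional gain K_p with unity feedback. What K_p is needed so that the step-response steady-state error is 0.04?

The loop is type 0, so e_ss(step) = 1/(1 + K_pos) with K_pos = K_p·P(0).
P(0) = 1.863. Require 1/(1 + K_p·1.863) = 0.04, so 1 + 1.863·K_p = 25.
K_p = (25 − 1)/1.863 = 12.9.

K_p = 12.9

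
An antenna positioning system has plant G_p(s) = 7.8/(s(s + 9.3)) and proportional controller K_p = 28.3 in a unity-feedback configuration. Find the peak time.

T_p = 0.223 s

From 1 + K_pG_p(s) = 0: s² + 9.3s + 220.7 = 0 ⇒ ω_n = 14.86, ζ = 0.313.
Damped frequency ω_d = ω_n√(1−ζ²) = 14.11 rad/s, so peak time T_p = π/ω_d = 0.223 s.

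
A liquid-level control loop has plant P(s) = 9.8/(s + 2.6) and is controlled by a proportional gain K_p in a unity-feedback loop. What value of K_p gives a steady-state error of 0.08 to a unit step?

For a type-0 loop with proportional control, e_ss = 1/(1 + K_p·P(0)).
P(0) = 3.769. Require 1/(1 + K_p·3.769) = 0.08, so 1 + 3.769·K_p = 12.5.
K_p = (12.5 − 1)/3.769 = 3.05.

K_p = 3.05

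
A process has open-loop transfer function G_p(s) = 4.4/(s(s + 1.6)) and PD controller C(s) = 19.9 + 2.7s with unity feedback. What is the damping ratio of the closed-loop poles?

ζ = 0.72

Forward path: (19.9 + 2.7s)·4.4/(s(s+1.6)). The closed-loop characteristic equation is s² + (1.6 + 4.4·2.7)s + 4.4·19.9 = 0.
That is s² + 13.48s + 87.56 = 0, so ω_n = 9.357 rad/s and ζ = 13.48/(2·9.357) = 0.7203.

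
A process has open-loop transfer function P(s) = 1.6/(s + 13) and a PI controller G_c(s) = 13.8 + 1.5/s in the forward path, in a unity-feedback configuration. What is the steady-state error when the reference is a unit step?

0

The open loop G_c(s)P(s) has a pole at the origin (type 1), so the static position error constant is infinite and e_ss = 1/(1+∞) = 0.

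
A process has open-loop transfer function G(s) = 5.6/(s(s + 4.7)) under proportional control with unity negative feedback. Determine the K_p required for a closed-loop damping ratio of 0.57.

Closed-loop characteristic equation: s² + 4.7s + K_p·5.6 = 0.
So ω_n = √(5.6K_p) and 2ζω_n = 4.7, giving ζ = 4.7/(2√(5.6K_p)).
Setting ζ = 0.57: √(5.6K_p) = 4.7/(2·0.57) = 4.123, so K_p = 17/5.6 = 3.04.

K_p = 3.04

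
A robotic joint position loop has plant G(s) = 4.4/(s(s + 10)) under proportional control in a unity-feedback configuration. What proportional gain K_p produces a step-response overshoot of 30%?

K_p = 44.4

From %OS = 100·exp(−πζ/√(1−ζ²)) = 30%, ζ = −ln(0.3)/√(π²+ln²(0.3)) = 0.3579.
Characteristic equation s² + 10s + 4.4K_p = 0 gives ζ = 10/(2√(4.4K_p)).
Setting ζ = 0.3579: √(4.4K_p) = 10/(2·0.3579) = 13.97, so K_p = 195.2/4.4 = 44.4.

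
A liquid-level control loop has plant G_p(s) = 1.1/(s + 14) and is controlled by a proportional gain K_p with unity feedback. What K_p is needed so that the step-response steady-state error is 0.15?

K_p = 72.1

The loop is type 0, so e_ss(step) = 1/(1 + K_pos) with K_pos = K_p·G_p(0).
G_p(0) = 0.07857. Require 1/(1 + K_p·0.07857) = 0.15, so 1 + 0.07857·K_p = 6.667.
K_p = (6.667 − 1)/0.07857 = 72.1.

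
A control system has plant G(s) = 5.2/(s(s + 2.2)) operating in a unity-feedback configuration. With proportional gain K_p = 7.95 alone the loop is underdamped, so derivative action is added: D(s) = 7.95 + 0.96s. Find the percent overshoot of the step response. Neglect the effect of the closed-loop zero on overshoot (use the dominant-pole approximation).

Forward path: (7.95 + 0.96s)·5.2/(s(s+2.2)). The closed-loop characteristic equation is s² + (2.2 + 5.2·0.96)s + 5.2·7.95 = 0.
That is s² + 7.192s + 41.34 = 0, so ω_n = 6.43 rad/s and ζ = 7.192/(2·6.43) = 0.5593.
%OS = 100·exp(−πζ/√(1−ζ²)) = 12%.

12%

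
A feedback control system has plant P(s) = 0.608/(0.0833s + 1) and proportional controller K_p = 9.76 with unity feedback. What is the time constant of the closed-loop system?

τ = 0.012 s

Closed loop: T(s) = K_p·P/(1+K_p·P) = 5.934/(0.0833s + 1 + 5.934), with pole at s = −(1 + 5.934)/0.0833 = −83.24.
Closed-loop time constant τ = 1/83.24 = 0.012 s.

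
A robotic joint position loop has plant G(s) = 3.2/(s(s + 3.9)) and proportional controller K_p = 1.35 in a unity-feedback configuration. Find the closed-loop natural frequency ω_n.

The closed-loop denominator is s(s+3.9) + 1.35·3.2 = s² + 3.9s + 4.32.
So ω_n² = 4.32 ⇒ ω_n = 2.078 rad/s, and ζ = 3.9/(2ω_n) = 0.938.

ω_n = 2.08 rad/s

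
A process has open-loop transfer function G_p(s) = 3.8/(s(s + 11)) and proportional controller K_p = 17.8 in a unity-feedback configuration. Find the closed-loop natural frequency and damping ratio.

The closed-loop denominator is s(s+11) + 17.8·3.8 = s² + 11s + 67.64.
Matching s² + 2ζω_n s + ω_n²: ω_n = √67.64 = 8.224 rad/s and 2ζω_n = 11, so ζ = 11/(2·8.224) = 0.669.

ω_n = 8.22 rad/s, ζ = 0.669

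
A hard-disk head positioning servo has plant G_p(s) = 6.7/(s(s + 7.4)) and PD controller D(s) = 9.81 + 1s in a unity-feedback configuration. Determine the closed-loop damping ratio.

Forward path: (9.81 + 1s)·6.7/(s(s+7.4)). The closed-loop characteristic equation is s² + (7.4 + 6.7·1)s + 6.7·9.81 = 0.
That is s² + 14.1s + 65.73 = 0, so ω_n = 8.107 rad/s and ζ = 14.1/(2·8.107) = 0.8696.

ζ = 0.87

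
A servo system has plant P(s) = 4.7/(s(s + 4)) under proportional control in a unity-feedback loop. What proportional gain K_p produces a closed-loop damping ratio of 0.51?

K_p = 3.27

Closed-loop characteristic equation: s² + 4s + K_p·4.7 = 0.
So ω_n = √(4.7K_p) and 2ζω_n = 4, giving ζ = 4/(2√(4.7K_p)).
Setting ζ = 0.51: √(4.7K_p) = 4/(2·0.51) = 3.922, so K_p = 15.38/4.7 = 3.27.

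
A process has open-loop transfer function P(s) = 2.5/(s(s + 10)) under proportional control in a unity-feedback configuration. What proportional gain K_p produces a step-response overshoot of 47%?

K_p = 183

From %OS = 100·exp(−πζ/√(1−ζ²)) = 47%, ζ = −ln(0.47)/√(π²+ln²(0.47)) = 0.2337.
Characteristic equation s² + 10s + 2.5K_p = 0 gives ζ = 10/(2√(2.5K_p)).
Setting ζ = 0.2337: √(2.5K_p) = 10/(2·0.2337) = 21.4, so K_p = 457.8/2.5 = 183.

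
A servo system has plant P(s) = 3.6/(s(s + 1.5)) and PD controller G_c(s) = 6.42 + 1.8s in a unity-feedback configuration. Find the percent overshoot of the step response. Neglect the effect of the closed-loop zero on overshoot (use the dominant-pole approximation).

0.933%

Forward path: (6.42 + 1.8s)·3.6/(s(s+1.5)). The closed-loop characteristic equation is s² + (1.5 + 3.6·1.8)s + 3.6·6.42 = 0.
That is s² + 7.98s + 23.11 = 0, so ω_n = 4.807 rad/s and ζ = 7.98/(2·4.807) = 0.83.
%OS = 100·exp(−πζ/√(1−ζ²)) = 0.933%.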